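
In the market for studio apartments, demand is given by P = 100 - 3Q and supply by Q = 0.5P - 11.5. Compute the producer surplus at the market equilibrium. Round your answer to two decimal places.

Rewriting supply in inverse form: P = 23 + 2Q.
Equilibrium: 100 - 3Q = 23 + 2Q, so Q* = 15.4 and P* = 53.8.
The supply curve's price intercept is 23, so PS = (1/2)(Q*)(P* - 23) = (1/2)(15.4)(30.8) = 237.16.

237.16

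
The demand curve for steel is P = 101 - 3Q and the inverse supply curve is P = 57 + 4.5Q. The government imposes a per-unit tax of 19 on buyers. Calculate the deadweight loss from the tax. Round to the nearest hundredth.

24.07

Without the tax, 101 - 3Q = 57 + 4.5Q so Q* = 5.8667 and P* = 83.4.
With the tax, buyers' net willingness to pay falls by 19: (101 - 19) - 3Q = 57 + 4.5Q, so Q_t = 3.3333. Buyers pay P_b = 91; sellers receive P_s = P_b - 19 = 72.
Deadweight loss is the triangle between the curves from Q_t to Q*: (1/2)(5.8667 - 3.3333)(19) = 24.0667.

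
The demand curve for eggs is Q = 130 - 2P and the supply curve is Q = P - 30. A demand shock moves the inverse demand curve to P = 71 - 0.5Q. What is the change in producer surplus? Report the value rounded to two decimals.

Rewriting demand in inverse form: P = 65 - 0.5Q.
Rewriting supply in inverse form: P = 30 + Q.
Initial equilibrium: Q_0 = 23.3333, P_0 = 53.3333; CS_0 = (1/2)(23.3333)(11.6667) = 136.1111, PS_0 = (1/2)(23.3333)(23.3333) = 272.2222.
New equilibrium: 71 - 0.5Q = 30 + Q gives Q_1 = 27.3333, P_1 = 57.3333; CS_1 = 186.7778, PS_1 = 373.5556.
Change in producer surplus = 373.5556 - 272.2222 = 101.3333.

101.33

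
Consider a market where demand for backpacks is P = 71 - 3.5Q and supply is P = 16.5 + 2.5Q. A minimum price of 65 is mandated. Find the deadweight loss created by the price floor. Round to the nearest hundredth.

Without the control, 71 - 3.5Q = 16.5 + 2.5Q so Q* = 9.0833 and P* = 39.2083.
At P = 65, buyers demand (71 - 65)/3.5 = 1.7143 while sellers would supply more, so the quantity traded is 1.7143 at price 65.
At Q = 1.7143 the demand price is 65 and the supply price is 20.7857. Deadweight loss is the triangle between the curves from 1.7143 to 9.0833: (1/2)(65 - 20.7857)(9.0833 - 1.7143) = 162.9086.

162.91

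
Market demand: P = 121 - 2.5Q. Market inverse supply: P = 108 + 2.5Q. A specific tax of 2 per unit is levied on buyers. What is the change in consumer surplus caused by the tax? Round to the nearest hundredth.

Without the tax, 121 - 2.5Q = 108 + 2.5Q so Q* = 2.6 and P* = 114.5.
With the tax, buyers' net willingness to pay falls by 2: (121 - 2) - 2.5Q = 108 + 2.5Q, so Q_t = 2.2. Buyers pay P_b = 115.5; sellers receive P_s = P_b - 2 = 113.5.
Consumers lose the trapezoid between P* and P_b out to Q_t plus the triangle from Q_t to Q*: change in CS = 6.05 - 8.45 = -2.4.

-2.40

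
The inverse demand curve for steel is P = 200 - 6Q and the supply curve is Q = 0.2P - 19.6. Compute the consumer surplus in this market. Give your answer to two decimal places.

257.95

Rewriting supply in inverse form: P = 98 + 5Q.
Set 200 - 6Q = 98 + 5Q, which gives 102 = 11Q, so Q* = 9.2727 and P* = 200 - 6(9.2727) = 144.3636.
Consumer surplus is the triangle under demand above P*: (1/2)(9.2727)(200 - 144.3636) = (1/2)(9.2727)(55.6364) = 257.9504.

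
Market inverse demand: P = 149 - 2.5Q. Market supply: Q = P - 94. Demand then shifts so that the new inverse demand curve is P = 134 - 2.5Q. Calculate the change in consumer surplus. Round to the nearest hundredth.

Rewriting supply in inverse form: P = 94 + Q.
Initial equilibrium: Q_0 = 15.7143, P_0 = 109.7143; CS_0 = (1/2)(15.7143)(39.2857) = 308.6735, PS_0 = (1/2)(15.7143)(15.7143) = 123.4694.
New equilibrium: 134 - 2.5Q = 94 + Q gives Q_1 = 11.4286, P_1 = 105.4286; CS_1 = 163.2653, PS_1 = 65.3061.
Change in consumer surplus = 163.2653 - 308.6735 = -145.4082.

-145.41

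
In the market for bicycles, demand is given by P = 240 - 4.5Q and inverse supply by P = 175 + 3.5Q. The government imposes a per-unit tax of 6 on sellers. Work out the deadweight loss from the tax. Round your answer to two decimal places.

Without the tax, 240 - 4.5Q = 175 + 3.5Q so Q* = 8.125 and P* = 203.4375.
With the tax, sellers need 6 more per unit: 240 - 4.5Q = 175 + 3.5Q + 6, so Q_t = 7.375. Buyers pay P_b = 206.8125; sellers receive P_s = P_b - 6 = 200.8125.
Deadweight loss is the triangle between the curves from Q_t to Q*: (1/2)(8.125 - 7.375)(6) = 2.25.

2.25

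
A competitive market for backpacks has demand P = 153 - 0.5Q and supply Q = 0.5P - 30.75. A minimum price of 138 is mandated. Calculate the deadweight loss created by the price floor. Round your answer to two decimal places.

54.45

Rewriting supply in inverse form: P = 61.5 + 2Q.
Without the control, 153 - 0.5Q = 61.5 + 2Q so Q* = 36.6 and P* = 134.7.
At the floor price 138, quantity demanded is (153 - 138)/0.5 = 30; demand is the short side, so Q = 30 trades at P = 138.
At Q = 30 the demand price is 138 and the supply price is 121.5. Deadweight loss is the triangle between the curves from 30 to 36.6: (1/2)(138 - 121.5)(36.6 - 30) = 54.45.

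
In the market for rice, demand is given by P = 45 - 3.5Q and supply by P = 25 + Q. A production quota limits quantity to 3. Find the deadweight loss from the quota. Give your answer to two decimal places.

Without the quota, 45 - 3.5Q = 25 + Q gives Q* = 4.4444.
At Q = 3 the demand price is 45 - 3.5(3) = 34.5 and the supply price is 25 + (3) = 28.
DWL = (1/2)(gap between curves at 3) x (Q* - 3) = (1/2)(6.5)(1.4444) = 4.6944.

4.69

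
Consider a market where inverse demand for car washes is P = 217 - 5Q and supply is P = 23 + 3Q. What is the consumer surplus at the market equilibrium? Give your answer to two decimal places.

Set 217 - 5Q = 23 + 3Q, which gives 194 = 8Q, so Q* = 24.25 and P* = 217 - 5(24.25) = 95.75.
Consumer surplus is the triangle under demand above P*: (1/2)(24.25)(217 - 95.75) = (1/2)(24.25)(121.25) = 1470.1562.

1470.16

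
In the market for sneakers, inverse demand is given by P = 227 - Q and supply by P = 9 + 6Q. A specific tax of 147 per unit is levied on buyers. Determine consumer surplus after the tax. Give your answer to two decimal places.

Pre-tax equilibrium: 227 - Q = 9 + 6Q gives Q* = 31.1429, P* = 195.8571.
A tax on buyers shifts demand down by 147: (227 - 147) - Q = 9 + 6Q, so Q_t = 10.1429. Buyers pay P_b = 216.8571; sellers receive P_s = P_b - 147 = 69.8571.
CS = (1/2)(Q_t)(227 - P_b) = (1/2)(10.1429)(10.1429) = 51.4388.

51.44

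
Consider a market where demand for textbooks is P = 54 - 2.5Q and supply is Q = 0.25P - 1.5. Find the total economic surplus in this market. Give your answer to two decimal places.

Rewriting supply in inverse form: P = 6 + 4Q.
Set 54 - 2.5Q = 6 + 4Q, which gives 48 = 6.5Q, so Q* = 7.3846 and P* = 54 - 2.5(7.3846) = 35.5385.
Total surplus is the full triangle between the curves from 0 to Q*: (1/2)(7.3846)(54 - 6) = 177.2308.

177.23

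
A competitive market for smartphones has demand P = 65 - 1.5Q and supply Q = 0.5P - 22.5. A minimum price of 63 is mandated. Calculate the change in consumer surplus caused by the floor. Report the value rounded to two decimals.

Rewriting supply in inverse form: P = 45 + 2Q.
Free-market equilibrium: 65 - 1.5Q = 45 + 2Q gives Q* = 5.7143, P* = 56.4286.
At the floor price 63, quantity demanded is (65 - 63)/1.5 = 1.3333; demand is the short side, so Q = 1.3333 trades at P = 63.
CS goes from (1/2)(5.7143)(8.5714) = 24.4898 to 1.3333 (computed as (65 - 63)(1.3333) - (1/2)(1.5)(1.3333)^2), a change of -23.1565.

-23.16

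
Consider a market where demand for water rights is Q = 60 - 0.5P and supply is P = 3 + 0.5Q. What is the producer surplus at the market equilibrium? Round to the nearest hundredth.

547.56

Rewriting demand in inverse form: P = 120 - 2Q.
Set 120 - 2Q = 3 + 0.5Q, which gives 117 = 2.5Q, so Q* = 46.8 and P* = 120 - 2(46.8) = 26.4.
Producer surplus is the triangle above supply below P*: (1/2)(46.8)(26.4 - 3) = (1/2)(46.8)(23.4) = 547.56.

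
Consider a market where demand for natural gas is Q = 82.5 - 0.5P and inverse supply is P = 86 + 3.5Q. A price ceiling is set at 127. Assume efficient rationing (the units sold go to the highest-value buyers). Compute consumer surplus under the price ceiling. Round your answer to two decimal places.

307.92

Rewriting demand in inverse form: P = 165 - 2Q.
Free-market equilibrium: 165 - 2Q = 86 + 3.5Q gives Q* = 14.3636, P* = 136.2727.
At P = 127, sellers supply (127 - 86)/3.5 = 11.7143 while buyers want more, so the quantity traded is 11.7143 at price 127.
The demand price at Q = 11.7143 is 141.5714. CS is the trapezoid between demand and 127 over [0, 11.7143]: (1/2)[(165 - 127) + (141.5714 - 127)](11.7143) = 307.9184.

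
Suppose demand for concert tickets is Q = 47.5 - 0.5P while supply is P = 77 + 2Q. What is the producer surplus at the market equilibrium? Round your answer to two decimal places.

20.25

Rewriting demand in inverse form: P = 95 - 2Q.
Setting demand equal to supply, 18 = 4Q, so Q* = 4.5 and P* = 86.
The supply curve's price intercept is 77, so PS = (1/2)(Q*)(P* - 77) = (1/2)(4.5)(9) = 20.25.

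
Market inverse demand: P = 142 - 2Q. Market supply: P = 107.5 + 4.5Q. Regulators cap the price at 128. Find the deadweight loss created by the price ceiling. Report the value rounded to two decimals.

1.84

Free-market equilibrium: 142 - 2Q = 107.5 + 4.5Q gives Q* = 5.3077, P* = 131.3846.
At the ceiling price 128, quantity supplied is (128 - 107.5)/4.5 = 4.5556; supply is the short side, so Q = 4.5556 trades at P = 128.
The lost-trades triangle has base Q* - 4.5556 = 0.7521 and height equal to the gap between the curves at Q = 4.5556, which is 132.8889 - 128 = 4.8889. DWL = (1/2)(0.7521)(4.8889) = 1.8386.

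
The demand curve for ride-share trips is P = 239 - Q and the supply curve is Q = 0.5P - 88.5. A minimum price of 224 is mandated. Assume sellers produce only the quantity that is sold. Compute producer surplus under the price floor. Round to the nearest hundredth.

480.00

Rewriting supply in inverse form: P = 177 + 2Q.
Free-market equilibrium: 239 - Q = 177 + 2Q gives Q* = 20.6667, P* = 218.3333.
At the floor price 224, quantity demanded is (239 - 224)/1 = 15; demand is the short side, so Q = 15 trades at P = 224.
The supply price at Q = 15 is 207. PS is the trapezoid between 224 and supply over [0, 15]: (1/2)[(224 - 177) + (224 - 207)](15) = 480.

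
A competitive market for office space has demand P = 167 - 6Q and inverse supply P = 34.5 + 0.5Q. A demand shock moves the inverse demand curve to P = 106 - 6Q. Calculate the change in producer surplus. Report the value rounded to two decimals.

-73.63

Initial equilibrium: Q_0 = 20.3846, P_0 = 44.6923; CS_0 = (1/2)(20.3846)(122.3077) = 1246.5976, PS_0 = (1/2)(20.3846)(10.1923) = 103.8831.
New equilibrium: 106 - 6Q = 34.5 + 0.5Q gives Q_1 = 11, P_1 = 40; CS_1 = 363, PS_1 = 30.25.
Change in producer surplus = 30.25 - 103.8831 = -73.6331.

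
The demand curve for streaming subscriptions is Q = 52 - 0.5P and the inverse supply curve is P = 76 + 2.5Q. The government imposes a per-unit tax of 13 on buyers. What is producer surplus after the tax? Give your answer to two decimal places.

Rewriting demand in inverse form: P = 104 - 2Q.
Pre-tax equilibrium: 104 - 2Q = 76 + 2.5Q gives Q* = 6.2222, P* = 91.5556.
A tax on buyers shifts demand down by 13: (104 - 13) - 2Q = 76 + 2.5Q, so Q_t = 3.3333. Buyers pay P_b = 97.3333; sellers receive P_s = P_b - 13 = 84.3333.
PS = (1/2)(Q_t)(P_s - 76) = (1/2)(3.3333)(8.3333) = 13.8889.

13.89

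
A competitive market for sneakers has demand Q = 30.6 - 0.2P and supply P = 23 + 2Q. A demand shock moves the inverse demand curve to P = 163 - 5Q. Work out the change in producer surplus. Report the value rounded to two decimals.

55.10

Rewriting demand in inverse form: P = 153 - 5Q.
Initial equilibrium: Q_0 = 18.5714, P_0 = 60.1429; CS_0 = (1/2)(18.5714)(92.8571) = 862.2449, PS_0 = (1/2)(18.5714)(37.1429) = 344.898.
New equilibrium: 163 - 5Q = 23 + 2Q gives Q_1 = 20, P_1 = 63; CS_1 = 1000, PS_1 = 400.
Change in producer surplus = 400 - 344.898 = 55.102.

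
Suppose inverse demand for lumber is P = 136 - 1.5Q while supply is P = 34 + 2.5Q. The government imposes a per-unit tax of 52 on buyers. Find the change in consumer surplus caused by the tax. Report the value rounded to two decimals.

Pre-tax equilibrium: 136 - 1.5Q = 34 + 2.5Q gives Q* = 25.5, P* = 97.75.
With the tax, buyers' net willingness to pay falls by 52: (136 - 52) - 1.5Q = 34 + 2.5Q, so Q_t = 12.5. Buyers pay P_b = 117.25; sellers receive P_s = P_b - 52 = 65.25.
Consumers lose the trapezoid between P* and P_b out to Q_t plus the triangle from Q_t to Q*: change in CS = 117.1875 - 487.6875 = -370.5.

-370.50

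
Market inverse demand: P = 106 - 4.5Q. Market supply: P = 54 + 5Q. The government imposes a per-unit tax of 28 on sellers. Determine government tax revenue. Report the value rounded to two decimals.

Without the tax, 106 - 4.5Q = 54 + 5Q so Q* = 5.4737 and P* = 81.3684.
With the tax, sellers need 28 more per unit: 106 - 4.5Q = 54 + 5Q + 28, so Q_t = 2.5263. Buyers pay P_b = 94.6316; sellers receive P_s = P_b - 28 = 66.6316.
Tax revenue = t x Q_t = 28 x 2.5263 = 70.7368.

70.74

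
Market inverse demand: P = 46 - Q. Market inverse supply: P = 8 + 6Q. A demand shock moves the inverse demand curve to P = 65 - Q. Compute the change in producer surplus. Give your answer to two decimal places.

Initial equilibrium: Q_0 = 5.4286, P_0 = 40.5714; CS_0 = (1/2)(5.4286)(5.4286) = 14.7347, PS_0 = (1/2)(5.4286)(32.5714) = 88.4082.
New equilibrium: 65 - Q = 8 + 6Q gives Q_1 = 8.1429, P_1 = 56.8571; CS_1 = 33.1531, PS_1 = 198.9184.
Change in producer surplus = 198.9184 - 88.4082 = 110.5102.

110.51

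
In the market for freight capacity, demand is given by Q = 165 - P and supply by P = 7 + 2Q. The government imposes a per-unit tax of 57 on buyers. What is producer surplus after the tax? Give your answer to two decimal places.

Rewriting demand in inverse form: P = 165 - Q.
Without the tax, 165 - Q = 7 + 2Q so Q* = 52.6667 and P* = 112.3333.
With the tax, buyers' net willingness to pay falls by 57: (165 - 57) - Q = 7 + 2Q, so Q_t = 33.6667. Buyers pay P_b = 131.3333; sellers receive P_s = P_b - 57 = 74.3333.
PS = (1/2)(Q_t)(P_s - 7) = (1/2)(33.6667)(67.3333) = 1133.4444.

1133.44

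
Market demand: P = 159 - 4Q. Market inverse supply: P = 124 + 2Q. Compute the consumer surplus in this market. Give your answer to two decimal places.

Set 159 - 4Q = 124 + 2Q, which gives 35 = 6Q, so Q* = 5.8333 and P* = 159 - 4(5.8333) = 135.6667.
CS is the area between the demand curve and P* from 0 to Q*: (1/2)(5.8333)(23.3333) = 68.0556.

68.06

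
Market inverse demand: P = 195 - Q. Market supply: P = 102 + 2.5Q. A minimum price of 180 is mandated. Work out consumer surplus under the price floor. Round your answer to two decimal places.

Without the control, 195 - Q = 102 + 2.5Q so Q* = 26.5714 and P* = 168.4286.
At the floor price 180, quantity demanded is (195 - 180)/1 = 15; demand is the short side, so Q = 15 trades at P = 180.
CS is the triangle under demand above 180: (1/2)(15)(195 - 180) = 112.5.

112.50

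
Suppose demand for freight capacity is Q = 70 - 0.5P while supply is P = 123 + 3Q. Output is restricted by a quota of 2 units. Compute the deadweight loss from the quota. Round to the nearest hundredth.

4.90

Rewriting demand in inverse form: P = 140 - 2Q.
Unrestricted equilibrium: Q* = (140 - 123)/(2 + 3) = 3.4.
At Q = 2 the demand price is 140 - 2(2) = 136 and the supply price is 123 + 3(2) = 129.
Deadweight loss is the triangle between the curves from 2 to 3.4: (1/2)(136 - 129)(3.4 - 2) = 4.9.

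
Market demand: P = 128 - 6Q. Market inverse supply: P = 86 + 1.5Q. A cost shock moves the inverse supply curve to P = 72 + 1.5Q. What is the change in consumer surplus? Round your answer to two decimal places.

Initial equilibrium: Q_0 = 5.6, P_0 = 94.4; CS_0 = (1/2)(5.6)(33.6) = 94.08, PS_0 = (1/2)(5.6)(8.4) = 23.52.
New equilibrium: 128 - 6Q = 72 + 1.5Q gives Q_1 = 7.4667, P_1 = 83.2; CS_1 = 167.2533, PS_1 = 41.8133.
Change in consumer surplus = 167.2533 - 94.08 = 73.1733.

73.17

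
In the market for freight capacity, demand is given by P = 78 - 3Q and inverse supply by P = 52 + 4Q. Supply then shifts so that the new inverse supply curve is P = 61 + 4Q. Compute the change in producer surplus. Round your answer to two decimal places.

Initial equilibrium: Q_0 = 3.7143, P_0 = 66.8571; CS_0 = (1/2)(3.7143)(11.1429) = 20.6939, PS_0 = (1/2)(3.7143)(14.8571) = 27.5918.
New equilibrium: 78 - 3Q = 61 + 4Q gives Q_1 = 2.4286, P_1 = 70.7143; CS_1 = 8.8469, PS_1 = 11.7959.
Change in producer surplus = 11.7959 - 27.5918 = -15.7959.

-15.80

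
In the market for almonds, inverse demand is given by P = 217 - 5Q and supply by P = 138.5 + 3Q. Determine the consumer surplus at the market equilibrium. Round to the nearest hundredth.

Setting demand equal to supply, 78.5 = 8Q, so Q* = 9.8125 and P* = 167.9375.
The demand choke price is 217, so CS = (1/2)(Q*)(217 - P*) = (1/2)(9.8125)(49.0625) = 240.7129.

240.71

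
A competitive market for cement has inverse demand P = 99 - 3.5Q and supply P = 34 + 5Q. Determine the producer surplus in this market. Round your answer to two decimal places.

Equilibrium: 99 - 3.5Q = 34 + 5Q, so Q* = 7.6471 and P* = 72.2353.
The supply curve's price intercept is 34, so PS = (1/2)(Q*)(P* - 34) = (1/2)(7.6471)(38.2353) = 146.1938.

146.19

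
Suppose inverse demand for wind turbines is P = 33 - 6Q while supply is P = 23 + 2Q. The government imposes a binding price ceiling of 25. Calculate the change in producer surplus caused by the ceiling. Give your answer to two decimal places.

Free-market equilibrium: 33 - 6Q = 23 + 2Q gives Q* = 1.25, P* = 25.5.
At the ceiling price 25, quantity supplied is (25 - 23)/2 = 1; supply is the short side, so Q = 1 trades at P = 25.
PS goes from (1/2)(1.25)(2.5) = 1.5625 to 1 (computed as (25 - 23)(1) - (1/2)(2)(1)^2), a change of -0.5625.

-0.56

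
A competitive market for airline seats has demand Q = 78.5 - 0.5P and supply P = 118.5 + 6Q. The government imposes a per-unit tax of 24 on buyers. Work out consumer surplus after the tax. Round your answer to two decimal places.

3.29

Rewriting demand in inverse form: P = 157 - 2Q.
Without the tax, 157 - 2Q = 118.5 + 6Q so Q* = 4.8125 and P* = 147.375.
A tax on buyers shifts demand down by 24: (157 - 24) - 2Q = 118.5 + 6Q, so Q_t = 1.8125. Buyers pay P_b = 153.375; sellers receive P_s = P_b - 24 = 129.375.
Consumer surplus is the triangle under demand above P_b: (1/2)(1.8125)(157 - 153.375) = 3.2852.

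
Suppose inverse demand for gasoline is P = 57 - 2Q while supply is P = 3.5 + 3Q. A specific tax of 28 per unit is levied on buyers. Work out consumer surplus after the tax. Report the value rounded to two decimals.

Pre-tax equilibrium: 57 - 2Q = 3.5 + 3Q gives Q* = 10.7, P* = 35.6.
With the tax, buyers' net willingness to pay falls by 28: (57 - 28) - 2Q = 3.5 + 3Q, so Q_t = 5.1. Buyers pay P_b = 46.8; sellers receive P_s = P_b - 28 = 18.8.
Consumer surplus is the triangle under demand above P_b: (1/2)(5.1)(57 - 46.8) = 26.01.

26.01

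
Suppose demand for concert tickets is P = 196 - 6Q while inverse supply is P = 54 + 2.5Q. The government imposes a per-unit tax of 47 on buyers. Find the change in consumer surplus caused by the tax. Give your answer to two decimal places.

-462.52

Without the tax, 196 - 6Q = 54 + 2.5Q so Q* = 16.7059 and P* = 95.7647.
A tax on buyers shifts demand down by 47: (196 - 47) - 6Q = 54 + 2.5Q, so Q_t = 11.1765. Buyers pay P_b = 128.9412; sellers receive P_s = P_b - 47 = 81.9412.
Consumers lose the trapezoid between P* and P_b out to Q_t plus the triangle from Q_t to Q*: change in CS = 374.7405 - 837.2595 = -462.519.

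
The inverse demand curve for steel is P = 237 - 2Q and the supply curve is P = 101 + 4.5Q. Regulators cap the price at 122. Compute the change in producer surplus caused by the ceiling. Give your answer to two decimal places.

-935.99

Without the control, 237 - 2Q = 101 + 4.5Q so Q* = 20.9231 and P* = 195.1538.
At P = 122, sellers supply (122 - 101)/4.5 = 4.6667 while buyers want more, so the quantity traded is 4.6667 at price 122.
PS goes from (1/2)(20.9231)(94.1538) = 984.9941 to 49 (computed as (122 - 101)(4.6667) - (1/2)(4.5)(4.6667)^2), a change of -935.9941.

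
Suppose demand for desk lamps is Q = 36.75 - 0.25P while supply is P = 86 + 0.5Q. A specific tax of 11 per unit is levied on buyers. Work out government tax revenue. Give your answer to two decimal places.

Rewriting demand in inverse form: P = 147 - 4Q.
Pre-tax equilibrium: 147 - 4Q = 86 + 0.5Q gives Q* = 13.5556, P* = 92.7778.
With the tax, buyers' net willingness to pay falls by 11: (147 - 11) - 4Q = 86 + 0.5Q, so Q_t = 11.1111. Buyers pay P_b = 102.5556; sellers receive P_s = P_b - 11 = 91.5556.
Tax revenue = t x Q_t = 11 x 11.1111 = 122.2222.

122.22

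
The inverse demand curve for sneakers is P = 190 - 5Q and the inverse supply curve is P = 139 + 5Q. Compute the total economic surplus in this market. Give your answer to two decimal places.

130.05

Equilibrium: 190 - 5Q = 139 + 5Q, so Q* = 5.1 and P* = 164.5.
Total surplus is the full triangle between the curves from 0 to Q*: (1/2)(5.1)(190 - 139) = 130.05.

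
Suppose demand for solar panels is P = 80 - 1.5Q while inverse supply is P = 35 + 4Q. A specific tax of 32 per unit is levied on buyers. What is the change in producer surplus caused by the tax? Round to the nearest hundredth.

-122.71

Pre-tax equilibrium: 80 - 1.5Q = 35 + 4Q gives Q* = 8.1818, P* = 67.7273.
With the tax, buyers' net willingness to pay falls by 32: (80 - 32) - 1.5Q = 35 + 4Q, so Q_t = 2.3636. Buyers pay P_b = 76.4545; sellers receive P_s = P_b - 32 = 44.4545.
PS falls from (1/2)(8.1818)(32.7273) = 133.8843 to (1/2)(2.3636)(9.4545) = 11.1736, a change of -122.7107.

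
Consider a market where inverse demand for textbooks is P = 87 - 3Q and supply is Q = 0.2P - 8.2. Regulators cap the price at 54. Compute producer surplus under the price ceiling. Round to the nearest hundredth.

Rewriting supply in inverse form: P = 41 + 5Q.
Free-market equilibrium: 87 - 3Q = 41 + 5Q gives Q* = 5.75, P* = 69.75.
At P = 54, sellers supply (54 - 41)/5 = 2.6 while buyers want more, so the quantity traded is 2.6 at price 54.
PS is the triangle above supply below 54: (1/2)(2.6)(54 - 41) = 16.9.

16.90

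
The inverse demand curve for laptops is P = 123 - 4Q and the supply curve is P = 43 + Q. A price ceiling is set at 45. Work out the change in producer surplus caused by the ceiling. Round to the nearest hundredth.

-126.00

Free-market equilibrium: 123 - 4Q = 43 + Q gives Q* = 16, P* = 59.
At the ceiling price 45, quantity supplied is (45 - 43)/1 = 2; supply is the short side, so Q = 2 trades at P = 45.
PS goes from (1/2)(16)(16) = 128 to 2 (computed as (45 - 43)(2) - (1/2)(1)(2)^2), a change of -126.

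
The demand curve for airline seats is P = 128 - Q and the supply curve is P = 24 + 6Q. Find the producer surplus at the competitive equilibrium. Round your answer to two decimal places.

Set 128 - Q = 24 + 6Q, which gives 104 = 7Q, so Q* = 14.8571 and P* = 128 - (14.8571) = 113.1429.
PS is the area between P* and the supply curve from 0 to Q*: (1/2)(14.8571)(89.1429) = 662.2041.

662.20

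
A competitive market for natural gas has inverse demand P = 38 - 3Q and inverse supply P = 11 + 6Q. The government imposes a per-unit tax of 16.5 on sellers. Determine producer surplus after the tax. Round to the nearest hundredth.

Without the tax, 38 - 3Q = 11 + 6Q so Q* = 3 and P* = 29.
A tax on sellers shifts supply up by 16.5: 38 - 3Q = 11 + 6Q + 16.5, so Q_t = 1.1667. Buyers pay P_b = 34.5; sellers receive P_s = P_b - 16.5 = 18.
Producer surplus is the triangle above supply below P_s: (1/2)(1.1667)(18 - 11) = 4.0833.

4.08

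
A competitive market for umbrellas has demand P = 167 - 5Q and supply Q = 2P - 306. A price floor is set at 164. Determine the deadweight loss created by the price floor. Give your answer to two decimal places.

Rewriting supply in inverse form: P = 153 + 0.5Q.
Free-market equilibrium: 167 - 5Q = 153 + 0.5Q gives Q* = 2.5455, P* = 154.2727.
At the floor price 164, quantity demanded is (167 - 164)/5 = 0.6; demand is the short side, so Q = 0.6 trades at P = 164.
The lost-trades triangle has base Q* - 0.6 = 1.9455 and height equal to the gap between the curves at Q = 0.6, which is 164 - 153.3 = 10.7. DWL = (1/2)(1.9455)(10.7) = 10.4082.

10.41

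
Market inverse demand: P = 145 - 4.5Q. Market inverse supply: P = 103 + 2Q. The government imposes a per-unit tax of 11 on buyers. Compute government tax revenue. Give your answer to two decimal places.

Pre-tax equilibrium: 145 - 4.5Q = 103 + 2Q gives Q* = 6.4615, P* = 115.9231.
A tax on buyers shifts demand down by 11: (145 - 11) - 4.5Q = 103 + 2Q, so Q_t = 4.7692. Buyers pay P_b = 123.5385; sellers receive P_s = P_b - 11 = 112.5385.
Tax revenue = t x Q_t = 11 x 4.7692 = 52.4615.

52.46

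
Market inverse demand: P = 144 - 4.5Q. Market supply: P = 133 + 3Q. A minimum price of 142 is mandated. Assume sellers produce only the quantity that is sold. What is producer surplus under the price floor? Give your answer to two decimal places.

Without the control, 144 - 4.5Q = 133 + 3Q so Q* = 1.4667 and P* = 137.4.
At P = 142, buyers demand (144 - 142)/4.5 = 0.4444 while sellers would supply more, so the quantity traded is 0.4444 at price 142.
The supply price at Q = 0.4444 is 134.3333. PS is the trapezoid between 142 and supply over [0, 0.4444]: (1/2)[(142 - 133) + (142 - 134.3333)](0.4444) = 3.7037.

3.70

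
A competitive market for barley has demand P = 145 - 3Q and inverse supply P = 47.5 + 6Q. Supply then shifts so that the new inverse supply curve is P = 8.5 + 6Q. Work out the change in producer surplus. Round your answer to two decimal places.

338.00

Initial equilibrium: Q_0 = 10.8333, P_0 = 112.5; CS_0 = (1/2)(10.8333)(32.5) = 176.0417, PS_0 = (1/2)(10.8333)(65) = 352.0833.
New equilibrium: 145 - 3Q = 8.5 + 6Q gives Q_1 = 15.1667, P_1 = 99.5; CS_1 = 345.0417, PS_1 = 690.0833.
Change in producer surplus = 690.0833 - 352.0833 = 338.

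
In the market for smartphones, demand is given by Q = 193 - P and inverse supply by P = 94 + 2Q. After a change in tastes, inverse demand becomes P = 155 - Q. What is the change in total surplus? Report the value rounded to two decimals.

-1013.33

Rewriting demand in inverse form: P = 193 - Q.
Initial equilibrium: Q_0 = 33, P_0 = 160; CS_0 = (1/2)(33)(33) = 544.5, PS_0 = (1/2)(33)(66) = 1089.
New equilibrium: 155 - Q = 94 + 2Q gives Q_1 = 20.3333, P_1 = 134.6667; CS_1 = 206.7222, PS_1 = 413.4444.
Change in total surplus = (206.7222 + 413.4444) - (544.5 + 1089) = -1013.3333.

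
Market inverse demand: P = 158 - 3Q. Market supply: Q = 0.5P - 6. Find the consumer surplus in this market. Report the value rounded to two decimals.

Rewriting supply in inverse form: P = 12 + 2Q.
Equilibrium: 158 - 3Q = 12 + 2Q, so Q* = 29.2 and P* = 70.4.
CS is the area between the demand curve and P* from 0 to Q*: (1/2)(29.2)(87.6) = 1278.96.

1278.96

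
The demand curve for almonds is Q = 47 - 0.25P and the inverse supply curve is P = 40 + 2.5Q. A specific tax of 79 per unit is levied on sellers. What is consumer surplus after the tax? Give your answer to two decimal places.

225.37

Rewriting demand in inverse form: P = 188 - 4Q.
Without the tax, 188 - 4Q = 40 + 2.5Q so Q* = 22.7692 and P* = 96.9231.
A tax on sellers shifts supply up by 79: 188 - 4Q = 40 + 2.5Q + 79, so Q_t = 10.6154. Buyers pay P_b = 145.5385; sellers receive P_s = P_b - 79 = 66.5385.
CS = (1/2)(Q_t)(188 - P_b) = (1/2)(10.6154)(42.4615) = 225.3728.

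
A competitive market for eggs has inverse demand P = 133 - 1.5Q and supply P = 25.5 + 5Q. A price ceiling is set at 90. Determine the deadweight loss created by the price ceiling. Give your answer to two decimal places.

43.02

Without the control, 133 - 1.5Q = 25.5 + 5Q so Q* = 16.5385 and P* = 108.1923.
At the ceiling price 90, quantity supplied is (90 - 25.5)/5 = 12.9; supply is the short side, so Q = 12.9 trades at P = 90.
The lost-trades triangle has base Q* - 12.9 = 3.6385 and height equal to the gap between the curves at Q = 12.9, which is 113.65 - 90 = 23.65. DWL = (1/2)(3.6385)(23.65) = 43.0248.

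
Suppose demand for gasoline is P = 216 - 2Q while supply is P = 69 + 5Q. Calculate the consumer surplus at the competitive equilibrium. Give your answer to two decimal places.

Equilibrium: 216 - 2Q = 69 + 5Q, so Q* = 21 and P* = 174.
Consumer surplus is the triangle under demand above P*: (1/2)(21)(216 - 174) = (1/2)(21)(42) = 441.

441.00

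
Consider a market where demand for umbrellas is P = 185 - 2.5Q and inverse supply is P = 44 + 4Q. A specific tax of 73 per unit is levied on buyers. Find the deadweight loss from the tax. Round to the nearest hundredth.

Without the tax, 185 - 2.5Q = 44 + 4Q so Q* = 21.6923 and P* = 130.7692.
A tax on buyers shifts demand down by 73: (185 - 73) - 2.5Q = 44 + 4Q, so Q_t = 10.4615. Buyers pay P_b = 158.8462; sellers receive P_s = P_b - 73 = 85.8462.
Deadweight loss is the triangle between the curves from Q_t to Q*: (1/2)(21.6923 - 10.4615)(73) = 409.9231.

409.92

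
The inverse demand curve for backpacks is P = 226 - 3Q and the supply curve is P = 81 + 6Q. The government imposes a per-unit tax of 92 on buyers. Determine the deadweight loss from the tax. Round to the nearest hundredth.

Pre-tax equilibrium: 226 - 3Q = 81 + 6Q gives Q* = 16.1111, P* = 177.6667.
A tax on buyers shifts demand down by 92: (226 - 92) - 3Q = 81 + 6Q, so Q_t = 5.8889. Buyers pay P_b = 208.3333; sellers receive P_s = P_b - 92 = 116.3333.
The welfare triangle lost has base Q* - Q_t = 10.2222 and height t = 92, so DWL = (1/2)(10.2222)(92) = 470.2222.

470.22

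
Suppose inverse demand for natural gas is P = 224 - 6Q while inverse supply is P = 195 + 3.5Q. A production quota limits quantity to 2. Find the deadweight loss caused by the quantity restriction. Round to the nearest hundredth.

Without the quota, 224 - 6Q = 195 + 3.5Q gives Q* = 3.0526.
At Q = 2 the demand price is 224 - 6(2) = 212 and the supply price is 195 + 3.5(2) = 202.
DWL = (1/2)(gap between curves at 2) x (Q* - 2) = (1/2)(10)(1.0526) = 5.2632.

5.26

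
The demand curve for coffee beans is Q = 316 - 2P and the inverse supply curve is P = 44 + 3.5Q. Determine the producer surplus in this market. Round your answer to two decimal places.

Rewriting demand in inverse form: P = 158 - 0.5Q.
Set 158 - 0.5Q = 44 + 3.5Q, which gives 114 = 4Q, so Q* = 28.5 and P* = 158 - 0.5(28.5) = 143.75.
Producer surplus is the triangle above supply below P*: (1/2)(28.5)(143.75 - 44) = (1/2)(28.5)(99.75) = 1421.4375.

1421.44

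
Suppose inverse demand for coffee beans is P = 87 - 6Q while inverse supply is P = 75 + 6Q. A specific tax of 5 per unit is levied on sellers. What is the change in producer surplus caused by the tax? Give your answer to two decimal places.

-1.98

Pre-tax equilibrium: 87 - 6Q = 75 + 6Q gives Q* = 1, P* = 81.
With the tax, sellers need 5 more per unit: 87 - 6Q = 75 + 6Q + 5, so Q_t = 0.5833. Buyers pay P_b = 83.5; sellers receive P_s = P_b - 5 = 78.5.
PS falls from (1/2)(1)(6) = 3 to (1/2)(0.5833)(3.5) = 1.0208, a change of -1.9792.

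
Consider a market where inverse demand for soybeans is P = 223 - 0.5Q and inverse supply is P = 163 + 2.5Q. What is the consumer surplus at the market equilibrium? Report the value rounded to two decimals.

Set 223 - 0.5Q = 163 + 2.5Q, which gives 60 = 3Q, so Q* = 20 and P* = 223 - 0.5(20) = 213.
Consumer surplus is the triangle under demand above P*: (1/2)(20)(223 - 213) = (1/2)(20)(10) = 100.

100.00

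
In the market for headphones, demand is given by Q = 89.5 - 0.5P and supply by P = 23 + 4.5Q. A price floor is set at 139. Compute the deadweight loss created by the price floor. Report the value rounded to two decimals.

52.00

Rewriting demand in inverse form: P = 179 - 2Q.
Free-market equilibrium: 179 - 2Q = 23 + 4.5Q gives Q* = 24, P* = 131.
At P = 139, buyers demand (179 - 139)/2 = 20 while sellers would supply more, so the quantity traded is 20 at price 139.
At Q = 20 the demand price is 139 and the supply price is 113. Deadweight loss is the triangle between the curves from 20 to 24: (1/2)(139 - 113)(24 - 20) = 52.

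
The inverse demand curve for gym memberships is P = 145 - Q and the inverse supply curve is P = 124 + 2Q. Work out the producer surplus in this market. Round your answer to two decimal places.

49.00

Set 145 - Q = 124 + 2Q, which gives 21 = 3Q, so Q* = 7 and P* = 145 - (7) = 138.
Producer surplus is the triangle above supply below P*: (1/2)(7)(138 - 124) = (1/2)(7)(14) = 49.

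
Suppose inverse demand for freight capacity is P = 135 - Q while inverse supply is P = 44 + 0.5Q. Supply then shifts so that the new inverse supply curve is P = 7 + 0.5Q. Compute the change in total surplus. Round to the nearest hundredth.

Initial equilibrium: Q_0 = 60.6667, P_0 = 74.3333; CS_0 = (1/2)(60.6667)(60.6667) = 1840.2222, PS_0 = (1/2)(60.6667)(30.3333) = 920.1111.
New equilibrium: 135 - Q = 7 + 0.5Q gives Q_1 = 85.3333, P_1 = 49.6667; CS_1 = 3640.8889, PS_1 = 1820.4444.
Change in total surplus = (3640.8889 + 1820.4444) - (1840.2222 + 920.1111) = 2701.

2701.00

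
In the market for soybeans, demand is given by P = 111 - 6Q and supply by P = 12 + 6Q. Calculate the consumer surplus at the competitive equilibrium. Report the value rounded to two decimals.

Set 111 - 6Q = 12 + 6Q, which gives 99 = 12Q, so Q* = 8.25 and P* = 111 - 6(8.25) = 61.5.
Consumer surplus is the triangle under demand above P*: (1/2)(8.25)(111 - 61.5) = (1/2)(8.25)(49.5) = 204.1875.

204.19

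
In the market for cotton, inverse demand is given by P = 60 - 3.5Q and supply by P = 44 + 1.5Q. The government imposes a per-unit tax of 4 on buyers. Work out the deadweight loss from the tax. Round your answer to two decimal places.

1.60

Pre-tax equilibrium: 60 - 3.5Q = 44 + 1.5Q gives Q* = 3.2, P* = 48.8.
With the tax, buyers' net willingness to pay falls by 4: (60 - 4) - 3.5Q = 44 + 1.5Q, so Q_t = 2.4. Buyers pay P_b = 51.6; sellers receive P_s = P_b - 4 = 47.6.
Deadweight loss is the triangle between the curves from Q_t to Q*: (1/2)(3.2 - 2.4)(4) = 1.6.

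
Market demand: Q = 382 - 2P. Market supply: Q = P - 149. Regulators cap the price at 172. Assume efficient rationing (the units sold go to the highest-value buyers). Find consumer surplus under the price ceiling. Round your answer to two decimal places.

304.75

Rewriting demand in inverse form: P = 191 - 0.5Q.
Rewriting supply in inverse form: P = 149 + Q.
Without the control, 191 - 0.5Q = 149 + Q so Q* = 28 and P* = 177.
At P = 172, sellers supply (172 - 149)/1 = 23 while buyers want more, so the quantity traded is 23 at price 172.
The demand price at Q = 23 is 179.5. CS is the trapezoid between demand and 172 over [0, 23]: (1/2)[(191 - 172) + (179.5 - 172)](23) = 304.75.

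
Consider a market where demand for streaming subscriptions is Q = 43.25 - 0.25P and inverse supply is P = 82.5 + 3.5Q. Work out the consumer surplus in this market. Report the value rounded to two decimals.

291.21

Rewriting demand in inverse form: P = 173 - 4Q.
Set 173 - 4Q = 82.5 + 3.5Q, which gives 90.5 = 7.5Q, so Q* = 12.0667 and P* = 173 - 4(12.0667) = 124.7333.
The demand choke price is 173, so CS = (1/2)(Q*)(173 - P*) = (1/2)(12.0667)(48.2667) = 291.2089.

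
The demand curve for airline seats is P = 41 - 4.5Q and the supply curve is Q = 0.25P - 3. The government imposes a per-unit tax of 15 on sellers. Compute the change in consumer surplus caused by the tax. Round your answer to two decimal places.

-20.09

Rewriting supply in inverse form: P = 12 + 4Q.
Without the tax, 41 - 4.5Q = 12 + 4Q so Q* = 3.4118 and P* = 25.6471.
With the tax, sellers need 15 more per unit: 41 - 4.5Q = 12 + 4Q + 15, so Q_t = 1.6471. Buyers pay P_b = 33.5882; sellers receive P_s = P_b - 15 = 18.5882.
CS falls from (1/2)(3.4118)(15.3529) = 26.1903 to (1/2)(1.6471)(7.4118) = 6.1038, a change of -20.0865.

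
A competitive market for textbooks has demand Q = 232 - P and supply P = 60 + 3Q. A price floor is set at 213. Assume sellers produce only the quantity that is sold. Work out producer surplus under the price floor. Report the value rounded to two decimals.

Rewriting demand in inverse form: P = 232 - Q.
Without the control, 232 - Q = 60 + 3Q so Q* = 43 and P* = 189.
At P = 213, buyers demand (232 - 213)/1 = 19 while sellers would supply more, so the quantity traded is 19 at price 213.
The supply price at Q = 19 is 117. PS is the trapezoid between 213 and supply over [0, 19]: (1/2)[(213 - 60) + (213 - 117)](19) = 2365.5.

2365.50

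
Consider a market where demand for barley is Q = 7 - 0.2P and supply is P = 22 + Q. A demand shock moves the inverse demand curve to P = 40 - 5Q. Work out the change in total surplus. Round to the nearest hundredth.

12.92

Rewriting demand in inverse form: P = 35 - 5Q.
Initial equilibrium: Q_0 = 2.1667, P_0 = 24.1667; CS_0 = (1/2)(2.1667)(10.8333) = 11.7361, PS_0 = (1/2)(2.1667)(2.1667) = 2.3472.
New equilibrium: 40 - 5Q = 22 + Q gives Q_1 = 3, P_1 = 25; CS_1 = 22.5, PS_1 = 4.5.
Change in total surplus = (22.5 + 4.5) - (11.7361 + 2.3472) = 12.9167.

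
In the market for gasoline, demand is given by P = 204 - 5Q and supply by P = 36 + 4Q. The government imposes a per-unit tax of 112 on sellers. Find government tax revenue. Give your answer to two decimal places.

Without the tax, 204 - 5Q = 36 + 4Q so Q* = 18.6667 and P* = 110.6667.
With the tax, sellers need 112 more per unit: 204 - 5Q = 36 + 4Q + 112, so Q_t = 6.2222. Buyers pay P_b = 172.8889; sellers receive P_s = P_b - 112 = 60.8889.
Revenue is the tax times quantity traded: 112 x 6.2222 = 696.8889.

696.89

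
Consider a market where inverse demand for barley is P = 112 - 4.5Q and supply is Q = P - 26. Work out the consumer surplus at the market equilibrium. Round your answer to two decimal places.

550.12

Rewriting supply in inverse form: P = 26 + Q.
Set 112 - 4.5Q = 26 + Q, which gives 86 = 5.5Q, so Q* = 15.6364 and P* = 112 - 4.5(15.6364) = 41.6364.
CS is the area between the demand curve and P* from 0 to Q*: (1/2)(15.6364)(70.3636) = 550.1157.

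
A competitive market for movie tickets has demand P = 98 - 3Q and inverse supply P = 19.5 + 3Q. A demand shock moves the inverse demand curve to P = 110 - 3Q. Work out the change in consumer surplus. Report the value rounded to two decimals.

Initial equilibrium: Q_0 = 13.0833, P_0 = 58.75; CS_0 = (1/2)(13.0833)(39.25) = 256.7604, PS_0 = (1/2)(13.0833)(39.25) = 256.7604.
New equilibrium: 110 - 3Q = 19.5 + 3Q gives Q_1 = 15.0833, P_1 = 64.75; CS_1 = 341.2604, PS_1 = 341.2604.
Change in consumer surplus = 341.2604 - 256.7604 = 84.5.

84.50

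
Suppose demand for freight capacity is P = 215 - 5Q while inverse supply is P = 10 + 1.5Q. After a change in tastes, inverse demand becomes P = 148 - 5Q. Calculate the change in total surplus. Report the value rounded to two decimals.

Initial equilibrium: Q_0 = 31.5385, P_0 = 57.3077; CS_0 = (1/2)(31.5385)(157.6923) = 2486.6864, PS_0 = (1/2)(31.5385)(47.3077) = 746.0059.
New equilibrium: 148 - 5Q = 10 + 1.5Q gives Q_1 = 21.2308, P_1 = 41.8462; CS_1 = 1126.8639, PS_1 = 338.0592.
Change in total surplus = (1126.8639 + 338.0592) - (2486.6864 + 746.0059) = -1767.7692.

-1767.77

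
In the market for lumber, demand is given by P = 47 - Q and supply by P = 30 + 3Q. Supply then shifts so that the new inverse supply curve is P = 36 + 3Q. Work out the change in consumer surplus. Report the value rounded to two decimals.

Initial equilibrium: Q_0 = 4.25, P_0 = 42.75; CS_0 = (1/2)(4.25)(4.25) = 9.0312, PS_0 = (1/2)(4.25)(12.75) = 27.0938.
New equilibrium: 47 - Q = 36 + 3Q gives Q_1 = 2.75, P_1 = 44.25; CS_1 = 3.7812, PS_1 = 11.3438.
Change in consumer surplus = 3.7812 - 9.0312 = -5.25.

-5.25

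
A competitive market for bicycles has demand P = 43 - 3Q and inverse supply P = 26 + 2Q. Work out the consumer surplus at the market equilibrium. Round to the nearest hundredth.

17.34

Equilibrium: 43 - 3Q = 26 + 2Q, so Q* = 3.4 and P* = 32.8.
The demand choke price is 43, so CS = (1/2)(Q*)(43 - P*) = (1/2)(3.4)(10.2) = 17.34.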